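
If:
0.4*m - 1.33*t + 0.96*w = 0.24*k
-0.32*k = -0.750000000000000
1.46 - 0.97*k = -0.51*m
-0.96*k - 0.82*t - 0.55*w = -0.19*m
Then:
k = 2.34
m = 1.59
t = -1.20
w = -1.75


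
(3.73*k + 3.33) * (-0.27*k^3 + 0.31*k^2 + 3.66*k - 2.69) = -1.0071*k^4 + 0.2572*k^3 + 14.6841*k^2 + 2.1541*k - 8.9577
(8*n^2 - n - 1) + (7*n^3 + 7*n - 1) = 7*n^3 + 8*n^2 + 6*n - 2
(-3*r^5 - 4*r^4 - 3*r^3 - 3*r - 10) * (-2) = 6*r^5 + 8*r^4 + 6*r^3 + 6*r + 20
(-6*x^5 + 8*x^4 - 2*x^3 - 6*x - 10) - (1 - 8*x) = -6*x^5 + 8*x^4 - 2*x^3 + 2*x - 11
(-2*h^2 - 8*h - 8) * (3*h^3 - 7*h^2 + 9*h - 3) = -6*h^5 - 10*h^4 + 14*h^3 - 10*h^2 - 48*h + 24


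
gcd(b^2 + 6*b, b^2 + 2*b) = b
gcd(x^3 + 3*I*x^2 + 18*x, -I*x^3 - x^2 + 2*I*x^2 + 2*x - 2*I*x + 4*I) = 1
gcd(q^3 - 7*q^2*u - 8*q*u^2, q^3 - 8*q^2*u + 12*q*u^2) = q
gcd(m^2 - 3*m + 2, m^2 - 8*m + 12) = m - 2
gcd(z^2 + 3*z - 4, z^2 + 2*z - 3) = z - 1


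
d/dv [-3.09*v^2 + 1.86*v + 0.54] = 1.86 - 6.18*v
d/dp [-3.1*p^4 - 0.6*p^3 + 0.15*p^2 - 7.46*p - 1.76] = -12.4*p^3 - 1.8*p^2 + 0.3*p - 7.46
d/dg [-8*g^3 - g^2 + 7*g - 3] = -24*g^2 - 2*g + 7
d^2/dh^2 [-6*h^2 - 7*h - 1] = -12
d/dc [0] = 0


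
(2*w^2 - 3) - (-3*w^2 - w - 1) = 5*w^2 + w - 2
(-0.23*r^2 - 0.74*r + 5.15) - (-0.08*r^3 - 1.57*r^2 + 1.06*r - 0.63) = 0.08*r^3 + 1.34*r^2 - 1.8*r + 5.78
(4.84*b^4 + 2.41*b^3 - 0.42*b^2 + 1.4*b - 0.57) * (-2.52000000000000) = -12.1968*b^4 - 6.0732*b^3 + 1.0584*b^2 - 3.528*b + 1.4364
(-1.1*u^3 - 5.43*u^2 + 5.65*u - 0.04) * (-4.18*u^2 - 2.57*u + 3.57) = 4.598*u^5 + 25.5244*u^4 - 13.5889*u^3 - 33.7384*u^2 + 20.2733*u - 0.1428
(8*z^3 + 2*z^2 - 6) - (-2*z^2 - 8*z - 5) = 8*z^3 + 4*z^2 + 8*z - 1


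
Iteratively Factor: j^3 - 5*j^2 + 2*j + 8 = (j - 4)*(j^2 - j - 2) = (j - 4)*(j + 1)*(j - 2)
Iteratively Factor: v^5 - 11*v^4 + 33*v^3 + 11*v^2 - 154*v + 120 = (v - 4)*(v^4 - 7*v^3 + 5*v^2 + 31*v - 30) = (v - 4)*(v + 2)*(v^3 - 9*v^2 + 23*v - 15) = (v - 5)*(v - 4)*(v + 2)*(v^2 - 4*v + 3) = (v - 5)*(v - 4)*(v - 1)*(v + 2)*(v - 3)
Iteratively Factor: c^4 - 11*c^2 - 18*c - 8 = (c - 4)*(c^3 + 4*c^2 + 5*c + 2) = (c - 4)*(c + 1)*(c^2 + 3*c + 2) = (c - 4)*(c + 1)*(c + 2)*(c + 1)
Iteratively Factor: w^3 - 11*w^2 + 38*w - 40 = (w - 5)*(w^2 - 6*w + 8) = (w - 5)*(w - 4)*(w - 2)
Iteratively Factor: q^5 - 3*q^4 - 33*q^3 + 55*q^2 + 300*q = (q - 5)*(q^4 + 2*q^3 - 23*q^2 - 60*q) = (q - 5)*(q + 4)*(q^3 - 2*q^2 - 15*q) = q*(q - 5)*(q + 4)*(q^2 - 2*q - 15) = q*(q - 5)*(q + 3)*(q + 4)*(q - 5)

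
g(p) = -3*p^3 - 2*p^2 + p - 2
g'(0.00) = 1.00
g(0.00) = -2.00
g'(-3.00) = -68.00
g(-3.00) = 58.00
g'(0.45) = -2.62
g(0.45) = -2.23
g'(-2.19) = -33.40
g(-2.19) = 17.73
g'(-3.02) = -69.00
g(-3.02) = 59.37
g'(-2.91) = -63.57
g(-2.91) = 52.08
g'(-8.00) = -543.00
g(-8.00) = 1398.00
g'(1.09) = -14.05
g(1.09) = -7.17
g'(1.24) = -17.80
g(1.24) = -9.56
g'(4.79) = -224.66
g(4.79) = -372.80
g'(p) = -9*p^2 - 4*p + 1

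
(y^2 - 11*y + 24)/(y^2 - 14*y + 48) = (y - 3)/(y - 6)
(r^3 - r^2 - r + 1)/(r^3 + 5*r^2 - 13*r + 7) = (r + 1)/(r + 7)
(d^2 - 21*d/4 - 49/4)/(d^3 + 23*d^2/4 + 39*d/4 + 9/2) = (4*d^2 - 21*d - 49)/(4*d^3 + 23*d^2 + 39*d + 18)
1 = 1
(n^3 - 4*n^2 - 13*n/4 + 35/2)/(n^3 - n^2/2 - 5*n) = (n - 7/2)/n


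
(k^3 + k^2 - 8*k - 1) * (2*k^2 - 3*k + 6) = 2*k^5 - k^4 - 13*k^3 + 28*k^2 - 45*k - 6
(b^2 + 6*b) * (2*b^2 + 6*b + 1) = 2*b^4 + 18*b^3 + 37*b^2 + 6*b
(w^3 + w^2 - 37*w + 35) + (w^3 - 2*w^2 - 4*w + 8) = 2*w^3 - w^2 - 41*w + 43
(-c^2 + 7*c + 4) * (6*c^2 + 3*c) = -6*c^4 + 39*c^3 + 45*c^2 + 12*c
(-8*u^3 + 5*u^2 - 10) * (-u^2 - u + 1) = 8*u^5 + 3*u^4 - 13*u^3 + 15*u^2 + 10*u - 10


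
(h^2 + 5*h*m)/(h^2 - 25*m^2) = h/(h - 5*m)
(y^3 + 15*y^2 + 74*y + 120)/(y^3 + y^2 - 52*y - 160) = (y + 6)/(y - 8)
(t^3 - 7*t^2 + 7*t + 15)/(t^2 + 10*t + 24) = (t^3 - 7*t^2 + 7*t + 15)/(t^2 + 10*t + 24)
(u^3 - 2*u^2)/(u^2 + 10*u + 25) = u^2*(u - 2)/(u^2 + 10*u + 25)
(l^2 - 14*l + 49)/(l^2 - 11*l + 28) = (l - 7)/(l - 4)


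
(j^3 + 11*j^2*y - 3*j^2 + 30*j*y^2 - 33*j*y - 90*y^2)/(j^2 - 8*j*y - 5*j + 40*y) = (j^3 + 11*j^2*y - 3*j^2 + 30*j*y^2 - 33*j*y - 90*y^2)/(j^2 - 8*j*y - 5*j + 40*y)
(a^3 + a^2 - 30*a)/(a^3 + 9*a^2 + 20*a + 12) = a*(a - 5)/(a^2 + 3*a + 2)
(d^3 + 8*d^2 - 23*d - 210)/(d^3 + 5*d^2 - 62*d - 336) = (d - 5)/(d - 8)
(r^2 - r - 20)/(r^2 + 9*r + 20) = (r - 5)/(r + 5)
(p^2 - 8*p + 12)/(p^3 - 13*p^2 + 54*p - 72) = (p - 2)/(p^2 - 7*p + 12)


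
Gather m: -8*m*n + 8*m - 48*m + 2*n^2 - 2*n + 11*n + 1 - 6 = m*(-8*n - 40) + 2*n^2 + 9*n - 5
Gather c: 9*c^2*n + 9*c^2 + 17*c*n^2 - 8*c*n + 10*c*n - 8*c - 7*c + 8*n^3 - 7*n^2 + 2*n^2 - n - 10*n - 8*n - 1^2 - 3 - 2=c^2*(9*n + 9) + c*(17*n^2 + 2*n - 15) + 8*n^3 - 5*n^2 - 19*n - 6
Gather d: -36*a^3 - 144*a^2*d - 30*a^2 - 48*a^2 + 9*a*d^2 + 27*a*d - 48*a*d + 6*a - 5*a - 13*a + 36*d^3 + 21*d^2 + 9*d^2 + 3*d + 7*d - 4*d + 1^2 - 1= -36*a^3 - 78*a^2 - 12*a + 36*d^3 + d^2*(9*a + 30) + d*(-144*a^2 - 21*a + 6)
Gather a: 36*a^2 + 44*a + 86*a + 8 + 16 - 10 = 36*a^2 + 130*a + 14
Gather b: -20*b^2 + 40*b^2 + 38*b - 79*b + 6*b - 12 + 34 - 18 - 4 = 20*b^2 - 35*b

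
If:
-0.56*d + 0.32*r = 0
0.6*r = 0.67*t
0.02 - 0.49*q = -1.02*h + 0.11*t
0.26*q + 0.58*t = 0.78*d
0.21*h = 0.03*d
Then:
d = -0.09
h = -0.01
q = 0.05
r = -0.16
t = -0.14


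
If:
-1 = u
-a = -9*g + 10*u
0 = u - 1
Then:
No Solution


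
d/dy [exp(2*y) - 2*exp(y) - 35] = 2*(exp(y) - 1)*exp(y)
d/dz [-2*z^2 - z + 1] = -4*z - 1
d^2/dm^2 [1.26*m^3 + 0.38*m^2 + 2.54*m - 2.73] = 7.56*m + 0.76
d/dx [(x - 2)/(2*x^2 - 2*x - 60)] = (x^2 - x - (x - 2)*(2*x - 1) - 30)/(2*(-x^2 + x + 30)^2)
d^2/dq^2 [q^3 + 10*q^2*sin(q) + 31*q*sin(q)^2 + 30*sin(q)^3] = -10*q^2*sin(q) + 40*q*cos(q) + 62*q*cos(2*q) + 6*q - 5*sin(q)/2 + 62*sin(2*q) + 135*sin(3*q)/2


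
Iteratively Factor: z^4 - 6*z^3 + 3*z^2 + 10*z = (z - 5)*(z^3 - z^2 - 2*z) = z*(z - 5)*(z^2 - z - 2) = z*(z - 5)*(z + 1)*(z - 2)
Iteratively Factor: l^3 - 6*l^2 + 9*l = (l - 3)*(l^2 - 3*l) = l*(l - 3)*(l - 3)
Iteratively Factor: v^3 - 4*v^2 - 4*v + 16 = (v - 4)*(v^2 - 4) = (v - 4)*(v - 2)*(v + 2)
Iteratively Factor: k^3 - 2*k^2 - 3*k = (k - 3)*(k^2 + k) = k*(k - 3)*(k + 1)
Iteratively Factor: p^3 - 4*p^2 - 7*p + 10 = (p - 1)*(p^2 - 3*p - 10) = (p - 5)*(p - 1)*(p + 2)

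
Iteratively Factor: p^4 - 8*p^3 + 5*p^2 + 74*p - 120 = (p - 2)*(p^3 - 6*p^2 - 7*p + 60) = (p - 2)*(p + 3)*(p^2 - 9*p + 20) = (p - 5)*(p - 2)*(p + 3)*(p - 4)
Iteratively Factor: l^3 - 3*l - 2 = (l - 2)*(l^2 + 2*l + 1) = (l - 2)*(l + 1)*(l + 1)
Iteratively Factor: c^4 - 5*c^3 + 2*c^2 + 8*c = (c - 4)*(c^3 - c^2 - 2*c) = (c - 4)*(c - 2)*(c^2 + c) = c*(c - 4)*(c - 2)*(c + 1)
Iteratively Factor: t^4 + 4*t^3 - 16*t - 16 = (t - 2)*(t^3 + 6*t^2 + 12*t + 8) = (t - 2)*(t + 2)*(t^2 + 4*t + 4) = (t - 2)*(t + 2)^2*(t + 2)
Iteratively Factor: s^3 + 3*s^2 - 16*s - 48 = (s - 4)*(s^2 + 7*s + 12) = (s - 4)*(s + 3)*(s + 4)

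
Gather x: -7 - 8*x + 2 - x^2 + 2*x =-x^2 - 6*x - 5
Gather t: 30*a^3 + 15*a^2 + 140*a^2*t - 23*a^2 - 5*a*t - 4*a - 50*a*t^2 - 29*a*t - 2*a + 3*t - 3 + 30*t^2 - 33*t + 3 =30*a^3 - 8*a^2 - 6*a + t^2*(30 - 50*a) + t*(140*a^2 - 34*a - 30)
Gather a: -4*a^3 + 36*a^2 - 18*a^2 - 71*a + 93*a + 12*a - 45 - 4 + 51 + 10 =-4*a^3 + 18*a^2 + 34*a + 12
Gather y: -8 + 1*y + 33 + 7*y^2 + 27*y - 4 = 7*y^2 + 28*y + 21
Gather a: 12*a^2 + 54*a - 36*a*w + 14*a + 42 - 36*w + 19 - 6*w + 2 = 12*a^2 + a*(68 - 36*w) - 42*w + 63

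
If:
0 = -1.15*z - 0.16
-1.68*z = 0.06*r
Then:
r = 3.90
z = -0.14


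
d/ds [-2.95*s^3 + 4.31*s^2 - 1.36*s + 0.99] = -8.85*s^2 + 8.62*s - 1.36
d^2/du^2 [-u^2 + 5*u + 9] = -2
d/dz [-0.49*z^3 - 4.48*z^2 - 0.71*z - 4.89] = -1.47*z^2 - 8.96*z - 0.71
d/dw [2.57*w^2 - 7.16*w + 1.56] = 5.14*w - 7.16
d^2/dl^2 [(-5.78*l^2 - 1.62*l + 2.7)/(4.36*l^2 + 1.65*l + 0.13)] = (-1.13686837721616e-13*l^4 + 21.5715359999999*l^3 + 327.612144*l^2 + 122.052096*l + 12.140396)/(82.881856*l^6 + 94.09752*l^5 + 43.024044*l^4 + 10.103445*l^3 + 1.282827*l^2 + 0.083655*l + 0.002197)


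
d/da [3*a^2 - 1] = 6*a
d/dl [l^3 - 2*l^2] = l*(3*l - 4)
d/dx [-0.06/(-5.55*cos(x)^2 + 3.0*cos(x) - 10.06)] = (0.666*cos(x) - 0.18)*sin(x)/(5.55*cos(x)^2 - 3.0*cos(x) + 10.06)^2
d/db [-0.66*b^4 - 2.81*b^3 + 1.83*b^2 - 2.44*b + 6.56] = -2.64*b^3 - 8.43*b^2 + 3.66*b - 2.44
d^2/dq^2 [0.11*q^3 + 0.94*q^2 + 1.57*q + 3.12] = 0.66*q + 1.88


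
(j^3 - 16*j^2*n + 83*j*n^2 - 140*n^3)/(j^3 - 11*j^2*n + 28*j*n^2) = (j - 5*n)/j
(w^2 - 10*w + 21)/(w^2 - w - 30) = (-w^2 + 10*w - 21)/(-w^2 + w + 30)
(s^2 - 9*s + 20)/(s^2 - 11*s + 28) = (s - 5)/(s - 7)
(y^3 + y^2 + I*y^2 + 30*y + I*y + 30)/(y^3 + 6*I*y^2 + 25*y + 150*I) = (y + 1)/(y + 5*I)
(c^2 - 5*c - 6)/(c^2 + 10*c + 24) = (c^2 - 5*c - 6)/(c^2 + 10*c + 24)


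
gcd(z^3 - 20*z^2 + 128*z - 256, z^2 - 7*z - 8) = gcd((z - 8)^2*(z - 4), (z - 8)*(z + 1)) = z - 8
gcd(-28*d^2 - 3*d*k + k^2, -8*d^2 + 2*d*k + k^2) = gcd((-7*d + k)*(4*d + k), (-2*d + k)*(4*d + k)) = 4*d + k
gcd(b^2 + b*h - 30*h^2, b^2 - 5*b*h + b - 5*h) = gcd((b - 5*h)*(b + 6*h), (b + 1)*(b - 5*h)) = b - 5*h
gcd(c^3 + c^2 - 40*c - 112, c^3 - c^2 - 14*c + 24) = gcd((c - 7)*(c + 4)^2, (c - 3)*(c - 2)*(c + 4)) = c + 4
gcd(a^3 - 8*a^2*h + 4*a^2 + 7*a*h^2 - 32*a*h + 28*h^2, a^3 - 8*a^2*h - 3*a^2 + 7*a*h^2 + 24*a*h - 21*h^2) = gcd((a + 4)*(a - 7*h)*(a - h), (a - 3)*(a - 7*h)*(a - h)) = a^2 - 8*a*h + 7*h^2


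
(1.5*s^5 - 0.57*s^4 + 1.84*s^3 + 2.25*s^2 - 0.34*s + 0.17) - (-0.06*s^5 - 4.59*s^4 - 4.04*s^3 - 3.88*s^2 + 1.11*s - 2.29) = 1.56*s^5 + 4.02*s^4 + 5.88*s^3 + 6.13*s^2 - 1.45*s + 2.46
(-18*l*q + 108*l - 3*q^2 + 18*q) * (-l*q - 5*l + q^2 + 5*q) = 18*l^2*q^2 - 18*l^2*q - 540*l^2 - 15*l*q^3 + 15*l*q^2 + 450*l*q - 3*q^4 + 3*q^3 + 90*q^2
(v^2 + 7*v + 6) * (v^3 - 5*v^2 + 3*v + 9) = v^5 + 2*v^4 - 26*v^3 + 81*v + 54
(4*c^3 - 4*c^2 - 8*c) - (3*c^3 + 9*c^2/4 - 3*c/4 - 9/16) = c^3 - 25*c^2/4 - 29*c/4 + 9/16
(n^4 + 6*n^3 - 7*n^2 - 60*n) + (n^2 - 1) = n^4 + 6*n^3 - 6*n^2 - 60*n - 1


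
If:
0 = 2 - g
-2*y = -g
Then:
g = 2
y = 1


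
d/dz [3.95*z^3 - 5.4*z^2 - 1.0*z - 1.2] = 11.85*z^2 - 10.8*z - 1.0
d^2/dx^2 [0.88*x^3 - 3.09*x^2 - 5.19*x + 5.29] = 5.28*x - 6.18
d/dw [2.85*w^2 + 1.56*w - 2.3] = 5.7*w + 1.56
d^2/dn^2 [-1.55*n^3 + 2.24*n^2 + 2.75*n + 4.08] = 4.48 - 9.3*n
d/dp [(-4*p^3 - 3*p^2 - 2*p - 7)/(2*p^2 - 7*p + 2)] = (-8*p^4 + 56*p^3 + p^2 + 16*p - 53)/(4*p^4 - 28*p^3 + 57*p^2 - 28*p + 4)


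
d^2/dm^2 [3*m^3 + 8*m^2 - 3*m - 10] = 18*m + 16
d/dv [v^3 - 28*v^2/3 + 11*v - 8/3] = 3*v^2 - 56*v/3 + 11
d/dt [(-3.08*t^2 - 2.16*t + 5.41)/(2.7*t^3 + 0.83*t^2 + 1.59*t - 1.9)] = (8.316*t^4 + 11.664*t^3 - 46.9254*t^2 + 2.7234*t - 4.4979)/(7.29*t^6 + 4.482*t^5 + 9.2749*t^4 - 7.6206*t^3 - 0.6259*t^2 - 6.042*t + 3.61)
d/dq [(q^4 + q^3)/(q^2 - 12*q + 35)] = q^2*(-2*q*(q - 6)*(q + 1) + (4*q + 3)*(q^2 - 12*q + 35))/(q^2 - 12*q + 35)^2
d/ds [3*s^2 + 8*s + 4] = 6*s + 8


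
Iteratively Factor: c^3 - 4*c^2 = (c - 4)*(c^2) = c*(c - 4)*(c)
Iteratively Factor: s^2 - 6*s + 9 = (s - 3)*(s - 3)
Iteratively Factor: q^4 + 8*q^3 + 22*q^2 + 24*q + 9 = (q + 1)*(q^3 + 7*q^2 + 15*q + 9) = (q + 1)*(q + 3)*(q^2 + 4*q + 3) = (q + 1)^2*(q + 3)*(q + 3)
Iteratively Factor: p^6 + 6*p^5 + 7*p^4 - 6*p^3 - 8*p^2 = (p + 4)*(p^5 + 2*p^4 - p^3 - 2*p^2) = (p - 1)*(p + 4)*(p^4 + 3*p^3 + 2*p^2) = p*(p - 1)*(p + 4)*(p^3 + 3*p^2 + 2*p) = p^2*(p - 1)*(p + 4)*(p^2 + 3*p + 2) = p^2*(p - 1)*(p + 2)*(p + 4)*(p + 1)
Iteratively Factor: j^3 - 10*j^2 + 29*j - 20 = (j - 4)*(j^2 - 6*j + 5) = (j - 4)*(j - 1)*(j - 5)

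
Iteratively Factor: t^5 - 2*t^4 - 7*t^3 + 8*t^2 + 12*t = (t)*(t^4 - 2*t^3 - 7*t^2 + 8*t + 12) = t*(t - 2)*(t^3 - 7*t - 6) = t*(t - 2)*(t + 2)*(t^2 - 2*t - 3) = t*(t - 2)*(t + 1)*(t + 2)*(t - 3)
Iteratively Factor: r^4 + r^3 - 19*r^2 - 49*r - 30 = (r - 5)*(r^3 + 6*r^2 + 11*r + 6) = (r - 5)*(r + 2)*(r^2 + 4*r + 3) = (r - 5)*(r + 2)*(r + 3)*(r + 1)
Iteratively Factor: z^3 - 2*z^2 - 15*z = (z)*(z^2 - 2*z - 15) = z*(z - 5)*(z + 3)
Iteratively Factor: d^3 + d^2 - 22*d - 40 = (d - 5)*(d^2 + 6*d + 8) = (d - 5)*(d + 4)*(d + 2)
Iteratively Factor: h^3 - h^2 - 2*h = (h)*(h^2 - h - 2) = h*(h + 1)*(h - 2)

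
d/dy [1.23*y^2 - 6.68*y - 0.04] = 2.46*y - 6.68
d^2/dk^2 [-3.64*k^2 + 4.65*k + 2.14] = -7.28000000000000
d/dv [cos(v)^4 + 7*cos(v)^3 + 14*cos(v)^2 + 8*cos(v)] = -(-21*sin(v)^2 + 31*cos(v) + cos(3*v) + 29)*sin(v)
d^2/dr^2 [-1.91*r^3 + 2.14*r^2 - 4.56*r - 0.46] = 4.28 - 11.46*r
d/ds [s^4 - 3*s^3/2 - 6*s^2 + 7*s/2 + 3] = 4*s^3 - 9*s^2/2 - 12*s + 7/2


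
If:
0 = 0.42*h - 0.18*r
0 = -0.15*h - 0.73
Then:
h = -4.87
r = -11.36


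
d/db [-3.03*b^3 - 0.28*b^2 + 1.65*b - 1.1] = -9.09*b^2 - 0.56*b + 1.65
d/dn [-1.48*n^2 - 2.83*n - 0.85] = -2.96*n - 2.83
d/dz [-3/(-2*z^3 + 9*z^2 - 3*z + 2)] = 9*(-2*z^2 + 6*z - 1)/(2*z^3 - 9*z^2 + 3*z - 2)^2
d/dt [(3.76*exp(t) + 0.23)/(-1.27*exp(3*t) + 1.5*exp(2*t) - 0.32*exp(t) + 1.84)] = (9.5504*exp(3*t) - 4.7637*exp(2*t) - 0.69*exp(t) + 6.992)*exp(t)/(1.6129*exp(6*t) - 3.81*exp(5*t) + 3.0628*exp(4*t) - 5.6336*exp(3*t) + 5.6224*exp(2*t) - 1.1776*exp(t) + 3.3856)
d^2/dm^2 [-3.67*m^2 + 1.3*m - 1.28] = -7.34000000000000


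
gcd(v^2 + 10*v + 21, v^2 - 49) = v + 7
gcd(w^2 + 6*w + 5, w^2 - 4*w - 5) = w + 1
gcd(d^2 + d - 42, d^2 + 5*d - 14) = d + 7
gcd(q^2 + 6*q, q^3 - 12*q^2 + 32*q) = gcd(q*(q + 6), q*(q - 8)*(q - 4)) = q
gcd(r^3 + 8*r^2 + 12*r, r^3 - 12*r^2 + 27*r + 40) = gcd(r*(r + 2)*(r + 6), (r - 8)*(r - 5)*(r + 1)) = 1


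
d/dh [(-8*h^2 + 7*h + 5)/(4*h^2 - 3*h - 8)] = (-4*h^2 + 88*h - 41)/(16*h^4 - 24*h^3 - 55*h^2 + 48*h + 64)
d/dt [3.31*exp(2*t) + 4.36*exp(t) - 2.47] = (6.62*exp(t) + 4.36)*exp(t)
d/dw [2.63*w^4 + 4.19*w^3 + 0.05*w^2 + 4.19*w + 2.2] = 10.52*w^3 + 12.57*w^2 + 0.1*w + 4.19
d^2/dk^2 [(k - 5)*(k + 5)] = 2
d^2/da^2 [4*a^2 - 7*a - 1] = 8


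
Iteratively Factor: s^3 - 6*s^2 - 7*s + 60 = (s - 5)*(s^2 - s - 12) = (s - 5)*(s - 4)*(s + 3)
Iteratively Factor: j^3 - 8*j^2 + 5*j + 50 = (j - 5)*(j^2 - 3*j - 10) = (j - 5)*(j + 2)*(j - 5)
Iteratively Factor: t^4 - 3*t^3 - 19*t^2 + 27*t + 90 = (t - 5)*(t^3 + 2*t^2 - 9*t - 18) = (t - 5)*(t + 3)*(t^2 - t - 6) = (t - 5)*(t + 2)*(t + 3)*(t - 3)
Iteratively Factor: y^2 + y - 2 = (y - 1)*(y + 2)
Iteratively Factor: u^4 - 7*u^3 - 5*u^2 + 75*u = (u)*(u^3 - 7*u^2 - 5*u + 75) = u*(u - 5)*(u^2 - 2*u - 15) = u*(u - 5)*(u + 3)*(u - 5)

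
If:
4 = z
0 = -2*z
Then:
No Solution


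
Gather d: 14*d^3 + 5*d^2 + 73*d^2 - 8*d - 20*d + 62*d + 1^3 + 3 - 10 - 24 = 14*d^3 + 78*d^2 + 34*d - 30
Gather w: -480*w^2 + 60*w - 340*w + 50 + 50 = -480*w^2 - 280*w + 100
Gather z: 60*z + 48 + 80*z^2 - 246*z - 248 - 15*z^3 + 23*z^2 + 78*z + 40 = -15*z^3 + 103*z^2 - 108*z - 160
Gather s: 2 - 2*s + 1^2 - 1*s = 3 - 3*s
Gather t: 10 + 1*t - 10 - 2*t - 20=-t - 20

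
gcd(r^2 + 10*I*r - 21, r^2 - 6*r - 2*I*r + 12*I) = 1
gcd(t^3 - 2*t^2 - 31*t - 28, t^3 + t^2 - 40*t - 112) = t^2 - 3*t - 28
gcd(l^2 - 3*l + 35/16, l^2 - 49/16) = l - 7/4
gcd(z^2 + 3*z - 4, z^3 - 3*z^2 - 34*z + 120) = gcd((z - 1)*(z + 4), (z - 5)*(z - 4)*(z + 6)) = 1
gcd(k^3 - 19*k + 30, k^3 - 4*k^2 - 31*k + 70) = k^2 + 3*k - 10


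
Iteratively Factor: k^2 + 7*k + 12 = (k + 4)*(k + 3)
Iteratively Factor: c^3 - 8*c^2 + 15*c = (c)*(c^2 - 8*c + 15) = c*(c - 3)*(c - 5)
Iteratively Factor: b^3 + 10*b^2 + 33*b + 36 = (b + 3)*(b^2 + 7*b + 12) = (b + 3)^2*(b + 4)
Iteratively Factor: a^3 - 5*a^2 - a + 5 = (a - 5)*(a^2 - 1) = (a - 5)*(a - 1)*(a + 1)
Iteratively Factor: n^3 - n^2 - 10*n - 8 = (n - 4)*(n^2 + 3*n + 2) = (n - 4)*(n + 2)*(n + 1)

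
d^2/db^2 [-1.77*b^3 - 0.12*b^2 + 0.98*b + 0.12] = -10.62*b - 0.24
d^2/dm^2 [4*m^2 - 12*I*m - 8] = 8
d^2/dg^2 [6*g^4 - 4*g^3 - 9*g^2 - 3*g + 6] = 72*g^2 - 24*g - 18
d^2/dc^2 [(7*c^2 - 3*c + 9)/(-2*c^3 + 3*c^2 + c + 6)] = 2*(-28*c^6 + 36*c^5 - 312*c^4 - 102*c^3 + 405*c^2 - 567*c - 117)/(8*c^9 - 36*c^8 + 42*c^7 - 63*c^6 + 195*c^5 - 99*c^4 + 107*c^3 - 342*c^2 - 108*c - 216)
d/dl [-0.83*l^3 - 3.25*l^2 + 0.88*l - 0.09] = -2.49*l^2 - 6.5*l + 0.88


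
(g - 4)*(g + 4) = g^2 - 16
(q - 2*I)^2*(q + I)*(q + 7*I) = q^4 + 4*I*q^3 + 21*q^2 - 4*I*q + 28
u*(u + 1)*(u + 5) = u^3 + 6*u^2 + 5*u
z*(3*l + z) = 3*l*z + z^2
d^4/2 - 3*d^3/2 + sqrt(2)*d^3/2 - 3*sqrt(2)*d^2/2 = d^2*(d/2 + sqrt(2)/2)*(d - 3)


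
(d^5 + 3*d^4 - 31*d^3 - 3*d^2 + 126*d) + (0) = d^5 + 3*d^4 - 31*d^3 - 3*d^2 + 126*d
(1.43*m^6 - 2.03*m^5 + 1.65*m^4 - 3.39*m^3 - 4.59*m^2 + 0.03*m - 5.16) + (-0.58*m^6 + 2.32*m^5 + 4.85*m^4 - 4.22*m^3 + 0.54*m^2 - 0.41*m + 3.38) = 0.85*m^6 + 0.29*m^5 + 6.5*m^4 - 7.61*m^3 - 4.05*m^2 - 0.38*m - 1.78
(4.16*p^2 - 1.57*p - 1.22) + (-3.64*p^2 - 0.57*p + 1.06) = 0.52*p^2 - 2.14*p - 0.16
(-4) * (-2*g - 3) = 8*g + 12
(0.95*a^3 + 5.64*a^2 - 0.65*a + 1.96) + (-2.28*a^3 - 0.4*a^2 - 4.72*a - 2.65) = -1.33*a^3 + 5.24*a^2 - 5.37*a - 0.69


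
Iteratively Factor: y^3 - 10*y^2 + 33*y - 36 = (y - 3)*(y^2 - 7*y + 12) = (y - 4)*(y - 3)*(y - 3)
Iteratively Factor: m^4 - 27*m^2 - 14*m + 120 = (m - 2)*(m^3 + 2*m^2 - 23*m - 60) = (m - 5)*(m - 2)*(m^2 + 7*m + 12) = (m - 5)*(m - 2)*(m + 4)*(m + 3)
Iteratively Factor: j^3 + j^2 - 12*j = (j + 4)*(j^2 - 3*j) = (j - 3)*(j + 4)*(j)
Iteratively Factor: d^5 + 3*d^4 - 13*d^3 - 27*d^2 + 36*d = (d - 1)*(d^4 + 4*d^3 - 9*d^2 - 36*d) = (d - 3)*(d - 1)*(d^3 + 7*d^2 + 12*d) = d*(d - 3)*(d - 1)*(d^2 + 7*d + 12) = d*(d - 3)*(d - 1)*(d + 3)*(d + 4)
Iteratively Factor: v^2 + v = (v + 1)*(v)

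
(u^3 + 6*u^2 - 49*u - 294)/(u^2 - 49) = u + 6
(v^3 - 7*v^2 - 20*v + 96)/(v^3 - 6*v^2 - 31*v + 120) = (v + 4)/(v + 5)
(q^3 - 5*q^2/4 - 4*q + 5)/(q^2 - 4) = q - 5/4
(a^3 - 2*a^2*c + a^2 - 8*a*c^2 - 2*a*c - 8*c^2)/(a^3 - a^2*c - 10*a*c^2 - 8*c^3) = (a + 1)/(a + c)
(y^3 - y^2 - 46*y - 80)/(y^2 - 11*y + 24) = (y^2 + 7*y + 10)/(y - 3)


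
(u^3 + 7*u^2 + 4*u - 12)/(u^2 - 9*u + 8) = (u^2 + 8*u + 12)/(u - 8)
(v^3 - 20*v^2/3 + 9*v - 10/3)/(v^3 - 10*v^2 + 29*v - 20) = (v - 2/3)/(v - 4)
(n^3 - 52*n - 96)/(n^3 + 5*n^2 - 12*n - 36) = (n - 8)/(n - 3)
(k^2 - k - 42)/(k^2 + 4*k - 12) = (k - 7)/(k - 2)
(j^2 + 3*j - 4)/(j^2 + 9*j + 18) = (j^2 + 3*j - 4)/(j^2 + 9*j + 18)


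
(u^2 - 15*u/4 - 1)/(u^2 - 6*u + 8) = (u + 1/4)/(u - 2)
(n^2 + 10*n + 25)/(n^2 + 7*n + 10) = (n + 5)/(n + 2)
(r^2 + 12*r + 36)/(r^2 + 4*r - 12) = (r + 6)/(r - 2)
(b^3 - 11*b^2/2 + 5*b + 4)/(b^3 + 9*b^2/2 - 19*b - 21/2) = (b^2 - 6*b + 8)/(b^2 + 4*b - 21)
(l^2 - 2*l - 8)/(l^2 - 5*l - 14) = (l - 4)/(l - 7)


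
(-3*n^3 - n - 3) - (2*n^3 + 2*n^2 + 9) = -5*n^3 - 2*n^2 - n - 12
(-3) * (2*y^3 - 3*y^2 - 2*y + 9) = -6*y^3 + 9*y^2 + 6*y - 27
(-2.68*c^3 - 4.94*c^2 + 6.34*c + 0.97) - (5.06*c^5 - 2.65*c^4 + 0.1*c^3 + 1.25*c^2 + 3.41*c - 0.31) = -5.06*c^5 + 2.65*c^4 - 2.78*c^3 - 6.19*c^2 + 2.93*c + 1.28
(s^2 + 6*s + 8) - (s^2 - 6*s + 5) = 12*s + 3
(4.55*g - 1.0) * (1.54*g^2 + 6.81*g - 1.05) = 7.007*g^3 + 29.4455*g^2 - 11.5875*g + 1.05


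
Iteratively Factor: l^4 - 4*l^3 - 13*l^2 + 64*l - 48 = (l - 4)*(l^3 - 13*l + 12) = (l - 4)*(l - 3)*(l^2 + 3*l - 4) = (l - 4)*(l - 3)*(l - 1)*(l + 4)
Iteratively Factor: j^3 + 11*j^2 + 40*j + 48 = (j + 3)*(j^2 + 8*j + 16) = (j + 3)*(j + 4)*(j + 4)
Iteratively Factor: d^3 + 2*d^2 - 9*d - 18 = (d + 2)*(d^2 - 9) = (d - 3)*(d + 2)*(d + 3)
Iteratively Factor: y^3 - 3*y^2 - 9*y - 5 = (y + 1)*(y^2 - 4*y - 5) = (y - 5)*(y + 1)*(y + 1)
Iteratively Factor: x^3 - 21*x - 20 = (x + 1)*(x^2 - x - 20) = (x - 5)*(x + 1)*(x + 4)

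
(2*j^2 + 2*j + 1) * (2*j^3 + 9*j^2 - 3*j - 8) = 4*j^5 + 22*j^4 + 14*j^3 - 13*j^2 - 19*j - 8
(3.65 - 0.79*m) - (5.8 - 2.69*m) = 1.9*m - 2.15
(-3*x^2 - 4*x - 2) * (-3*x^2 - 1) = 9*x^4 + 12*x^3 + 9*x^2 + 4*x + 2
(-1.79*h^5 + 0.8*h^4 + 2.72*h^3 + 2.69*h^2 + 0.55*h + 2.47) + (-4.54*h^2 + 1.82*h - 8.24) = -1.79*h^5 + 0.8*h^4 + 2.72*h^3 - 1.85*h^2 + 2.37*h - 5.77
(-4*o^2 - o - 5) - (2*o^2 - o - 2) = -6*o^2 - 3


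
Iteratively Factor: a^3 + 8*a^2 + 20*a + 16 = (a + 2)*(a^2 + 6*a + 8) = (a + 2)*(a + 4)*(a + 2)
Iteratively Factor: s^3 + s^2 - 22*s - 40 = (s + 4)*(s^2 - 3*s - 10) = (s + 2)*(s + 4)*(s - 5)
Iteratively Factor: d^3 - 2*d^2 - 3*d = (d - 3)*(d^2 + d) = (d - 3)*(d + 1)*(d)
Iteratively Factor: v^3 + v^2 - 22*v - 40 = (v - 5)*(v^2 + 6*v + 8) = (v - 5)*(v + 4)*(v + 2)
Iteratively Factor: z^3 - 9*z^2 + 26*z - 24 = (z - 2)*(z^2 - 7*z + 12) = (z - 4)*(z - 2)*(z - 3)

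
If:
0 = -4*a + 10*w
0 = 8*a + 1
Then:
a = -1/8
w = -1/20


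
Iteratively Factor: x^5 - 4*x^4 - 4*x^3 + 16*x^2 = (x - 4)*(x^4 - 4*x^2) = (x - 4)*(x - 2)*(x^3 + 2*x^2) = (x - 4)*(x - 2)*(x + 2)*(x^2) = x*(x - 4)*(x - 2)*(x + 2)*(x)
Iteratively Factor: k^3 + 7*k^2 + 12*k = (k)*(k^2 + 7*k + 12) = k*(k + 4)*(k + 3)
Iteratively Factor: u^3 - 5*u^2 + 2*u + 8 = (u - 4)*(u^2 - u - 2) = (u - 4)*(u - 2)*(u + 1)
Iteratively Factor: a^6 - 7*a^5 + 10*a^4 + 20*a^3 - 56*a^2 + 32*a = (a - 4)*(a^5 - 3*a^4 - 2*a^3 + 12*a^2 - 8*a) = (a - 4)*(a - 2)*(a^4 - a^3 - 4*a^2 + 4*a) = a*(a - 4)*(a - 2)*(a^3 - a^2 - 4*a + 4) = a*(a - 4)*(a - 2)*(a + 2)*(a^2 - 3*a + 2) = a*(a - 4)*(a - 2)*(a - 1)*(a + 2)*(a - 2)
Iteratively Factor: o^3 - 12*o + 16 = (o - 2)*(o^2 + 2*o - 8) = (o - 2)^2*(o + 4)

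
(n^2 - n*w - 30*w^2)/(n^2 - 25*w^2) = (-n + 6*w)/(-n + 5*w)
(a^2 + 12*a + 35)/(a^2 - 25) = (a + 7)/(a - 5)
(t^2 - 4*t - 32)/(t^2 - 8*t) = (t + 4)/t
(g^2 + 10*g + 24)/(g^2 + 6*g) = (g + 4)/g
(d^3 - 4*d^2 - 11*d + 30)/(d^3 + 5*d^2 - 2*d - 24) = (d - 5)/(d + 4)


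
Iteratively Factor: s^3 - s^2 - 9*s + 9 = (s - 3)*(s^2 + 2*s - 3) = (s - 3)*(s + 3)*(s - 1)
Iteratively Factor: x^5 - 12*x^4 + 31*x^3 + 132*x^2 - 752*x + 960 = (x - 3)*(x^4 - 9*x^3 + 4*x^2 + 144*x - 320) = (x - 3)*(x + 4)*(x^3 - 13*x^2 + 56*x - 80) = (x - 5)*(x - 3)*(x + 4)*(x^2 - 8*x + 16) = (x - 5)*(x - 4)*(x - 3)*(x + 4)*(x - 4)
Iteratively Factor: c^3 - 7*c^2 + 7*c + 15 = (c - 3)*(c^2 - 4*c - 5) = (c - 3)*(c + 1)*(c - 5)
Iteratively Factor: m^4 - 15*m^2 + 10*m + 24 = (m + 4)*(m^3 - 4*m^2 + m + 6) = (m - 2)*(m + 4)*(m^2 - 2*m - 3) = (m - 3)*(m - 2)*(m + 4)*(m + 1)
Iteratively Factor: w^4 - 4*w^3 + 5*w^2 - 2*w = (w - 1)*(w^3 - 3*w^2 + 2*w) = w*(w - 1)*(w^2 - 3*w + 2) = w*(w - 2)*(w - 1)*(w - 1)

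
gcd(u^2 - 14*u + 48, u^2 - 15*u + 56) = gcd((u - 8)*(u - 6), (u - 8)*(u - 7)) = u - 8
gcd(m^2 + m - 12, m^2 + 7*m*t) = 1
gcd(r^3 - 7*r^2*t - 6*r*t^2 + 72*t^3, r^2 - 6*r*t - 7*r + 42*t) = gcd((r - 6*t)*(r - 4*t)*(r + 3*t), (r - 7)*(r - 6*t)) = r - 6*t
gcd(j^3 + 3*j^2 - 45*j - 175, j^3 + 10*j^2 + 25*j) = j^2 + 10*j + 25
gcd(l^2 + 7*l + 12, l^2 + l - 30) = 1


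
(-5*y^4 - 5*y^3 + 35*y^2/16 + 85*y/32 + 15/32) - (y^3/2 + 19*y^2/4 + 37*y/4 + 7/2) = -5*y^4 - 11*y^3/2 - 41*y^2/16 - 211*y/32 - 97/32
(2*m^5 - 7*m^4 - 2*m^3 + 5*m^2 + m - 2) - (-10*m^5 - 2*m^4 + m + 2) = 12*m^5 - 5*m^4 - 2*m^3 + 5*m^2 - 4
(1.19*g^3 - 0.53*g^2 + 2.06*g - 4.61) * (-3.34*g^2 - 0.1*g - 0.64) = -3.9746*g^5 + 1.6512*g^4 - 7.589*g^3 + 15.5306*g^2 - 0.8574*g + 2.9504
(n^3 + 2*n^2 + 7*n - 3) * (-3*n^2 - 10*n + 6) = -3*n^5 - 16*n^4 - 35*n^3 - 49*n^2 + 72*n - 18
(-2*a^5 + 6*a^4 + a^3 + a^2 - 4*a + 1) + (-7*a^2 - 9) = -2*a^5 + 6*a^4 + a^3 - 6*a^2 - 4*a - 8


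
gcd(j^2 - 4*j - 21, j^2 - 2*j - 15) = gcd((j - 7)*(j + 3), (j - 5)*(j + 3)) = j + 3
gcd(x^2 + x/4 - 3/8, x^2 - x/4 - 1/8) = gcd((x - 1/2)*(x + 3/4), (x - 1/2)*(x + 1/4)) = x - 1/2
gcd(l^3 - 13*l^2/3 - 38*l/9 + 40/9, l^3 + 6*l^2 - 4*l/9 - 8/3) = l - 2/3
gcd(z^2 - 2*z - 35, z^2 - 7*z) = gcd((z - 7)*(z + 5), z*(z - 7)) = z - 7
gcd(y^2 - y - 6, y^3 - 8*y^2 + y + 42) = y^2 - y - 6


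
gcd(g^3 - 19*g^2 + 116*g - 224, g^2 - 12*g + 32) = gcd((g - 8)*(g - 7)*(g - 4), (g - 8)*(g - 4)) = g^2 - 12*g + 32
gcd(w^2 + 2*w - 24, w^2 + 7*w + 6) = w + 6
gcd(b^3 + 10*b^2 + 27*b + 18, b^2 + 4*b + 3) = b^2 + 4*b + 3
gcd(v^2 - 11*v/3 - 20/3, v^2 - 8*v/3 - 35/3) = v - 5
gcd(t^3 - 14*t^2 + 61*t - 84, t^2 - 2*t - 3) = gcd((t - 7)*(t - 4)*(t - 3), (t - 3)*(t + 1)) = t - 3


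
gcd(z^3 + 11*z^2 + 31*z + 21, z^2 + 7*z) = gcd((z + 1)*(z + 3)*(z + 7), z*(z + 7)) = z + 7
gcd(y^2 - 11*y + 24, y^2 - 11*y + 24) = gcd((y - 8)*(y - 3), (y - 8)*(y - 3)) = y^2 - 11*y + 24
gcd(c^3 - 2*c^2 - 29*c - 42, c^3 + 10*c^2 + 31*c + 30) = c^2 + 5*c + 6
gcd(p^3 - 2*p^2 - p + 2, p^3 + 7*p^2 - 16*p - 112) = 1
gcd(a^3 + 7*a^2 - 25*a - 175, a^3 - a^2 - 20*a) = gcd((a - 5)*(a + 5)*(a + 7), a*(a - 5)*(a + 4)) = a - 5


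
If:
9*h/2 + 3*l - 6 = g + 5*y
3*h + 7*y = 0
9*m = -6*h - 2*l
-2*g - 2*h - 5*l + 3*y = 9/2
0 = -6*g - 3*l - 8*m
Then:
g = 73743/15428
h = 4533/1102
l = -1467/266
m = -5850/3857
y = -13599/7714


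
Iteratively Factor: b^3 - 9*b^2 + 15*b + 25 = (b + 1)*(b^2 - 10*b + 25) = (b - 5)*(b + 1)*(b - 5)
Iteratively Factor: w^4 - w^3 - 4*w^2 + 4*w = (w + 2)*(w^3 - 3*w^2 + 2*w) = (w - 2)*(w + 2)*(w^2 - w) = w*(w - 2)*(w + 2)*(w - 1)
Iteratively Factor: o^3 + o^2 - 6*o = (o)*(o^2 + o - 6) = o*(o + 3)*(o - 2)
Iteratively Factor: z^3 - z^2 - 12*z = (z + 3)*(z^2 - 4*z) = z*(z + 3)*(z - 4)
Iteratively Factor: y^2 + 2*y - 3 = (y + 3)*(y - 1)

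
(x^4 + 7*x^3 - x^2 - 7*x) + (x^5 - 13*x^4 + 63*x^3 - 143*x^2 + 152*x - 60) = x^5 - 12*x^4 + 70*x^3 - 144*x^2 + 145*x - 60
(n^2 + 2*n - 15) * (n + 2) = n^3 + 4*n^2 - 11*n - 30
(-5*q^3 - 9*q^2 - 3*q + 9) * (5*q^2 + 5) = -25*q^5 - 45*q^4 - 40*q^3 - 15*q + 45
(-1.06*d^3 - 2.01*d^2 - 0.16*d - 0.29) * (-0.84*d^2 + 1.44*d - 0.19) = 0.8904*d^5 + 0.162*d^4 - 2.5586*d^3 + 0.3951*d^2 - 0.3872*d + 0.0551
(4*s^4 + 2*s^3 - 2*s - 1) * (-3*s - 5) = -12*s^5 - 26*s^4 - 10*s^3 + 6*s^2 + 13*s + 5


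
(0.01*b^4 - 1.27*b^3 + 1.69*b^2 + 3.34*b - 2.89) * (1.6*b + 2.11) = 0.016*b^5 - 2.0109*b^4 + 0.0243000000000002*b^3 + 8.9099*b^2 + 2.4234*b - 6.0979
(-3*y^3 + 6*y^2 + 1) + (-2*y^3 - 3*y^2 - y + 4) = -5*y^3 + 3*y^2 - y + 5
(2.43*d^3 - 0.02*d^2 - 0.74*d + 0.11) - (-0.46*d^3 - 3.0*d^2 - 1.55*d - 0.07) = 2.89*d^3 + 2.98*d^2 + 0.81*d + 0.18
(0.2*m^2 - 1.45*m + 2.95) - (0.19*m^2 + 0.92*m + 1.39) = 0.01*m^2 - 2.37*m + 1.56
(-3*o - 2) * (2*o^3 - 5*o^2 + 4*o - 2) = -6*o^4 + 11*o^3 - 2*o^2 - 2*o + 4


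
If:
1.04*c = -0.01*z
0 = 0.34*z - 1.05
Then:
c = -0.03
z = 3.09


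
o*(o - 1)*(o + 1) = o^3 - o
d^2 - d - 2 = (d - 2)*(d + 1)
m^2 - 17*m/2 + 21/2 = (m - 7)*(m - 3/2)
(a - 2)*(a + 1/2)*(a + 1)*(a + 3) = a^4 + 5*a^3/2 - 4*a^2 - 17*a/2 - 3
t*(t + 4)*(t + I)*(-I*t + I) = -I*t^4 + t^3 - 3*I*t^3 + 3*t^2 + 4*I*t^2 - 4*t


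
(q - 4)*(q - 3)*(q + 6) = q^3 - q^2 - 30*q + 72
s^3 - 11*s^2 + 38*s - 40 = (s - 5)*(s - 4)*(s - 2)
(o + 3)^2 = o^2 + 6*o + 9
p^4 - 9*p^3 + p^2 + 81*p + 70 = (p - 7)*(p - 5)*(p + 1)*(p + 2)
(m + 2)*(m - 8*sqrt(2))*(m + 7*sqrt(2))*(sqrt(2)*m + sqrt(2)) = sqrt(2)*m^4 - 2*m^3 + 3*sqrt(2)*m^3 - 110*sqrt(2)*m^2 - 6*m^2 - 336*sqrt(2)*m - 4*m - 224*sqrt(2)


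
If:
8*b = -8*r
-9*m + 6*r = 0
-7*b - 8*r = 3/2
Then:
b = 3/2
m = -1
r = -3/2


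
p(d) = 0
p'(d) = 0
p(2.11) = 0.00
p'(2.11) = 0.00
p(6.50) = 0.00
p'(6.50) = 0.00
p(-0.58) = 0.00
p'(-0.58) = 0.00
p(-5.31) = 0.00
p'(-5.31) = 0.00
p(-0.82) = 0.00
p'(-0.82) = 0.00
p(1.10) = 0.00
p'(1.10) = 0.00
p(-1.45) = 0.00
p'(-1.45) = 0.00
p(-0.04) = 0.00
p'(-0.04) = 0.00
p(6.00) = 0.00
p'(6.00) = 0.00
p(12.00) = 0.00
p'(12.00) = 0.00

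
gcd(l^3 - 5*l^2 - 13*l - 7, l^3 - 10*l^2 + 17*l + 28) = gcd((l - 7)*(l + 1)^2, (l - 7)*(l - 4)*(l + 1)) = l^2 - 6*l - 7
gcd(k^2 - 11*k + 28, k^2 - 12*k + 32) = k - 4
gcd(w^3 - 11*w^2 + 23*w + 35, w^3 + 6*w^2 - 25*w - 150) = w - 5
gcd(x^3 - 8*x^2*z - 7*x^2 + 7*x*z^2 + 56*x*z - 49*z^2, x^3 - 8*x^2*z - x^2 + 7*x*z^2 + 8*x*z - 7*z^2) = x^2 - 8*x*z + 7*z^2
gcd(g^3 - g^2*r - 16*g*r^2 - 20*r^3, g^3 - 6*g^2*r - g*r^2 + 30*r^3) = -g^2 + 3*g*r + 10*r^2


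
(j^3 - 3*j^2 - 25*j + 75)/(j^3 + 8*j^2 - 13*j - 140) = (j^2 - 8*j + 15)/(j^2 + 3*j - 28)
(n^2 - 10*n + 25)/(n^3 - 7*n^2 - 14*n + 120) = (n - 5)/(n^2 - 2*n - 24)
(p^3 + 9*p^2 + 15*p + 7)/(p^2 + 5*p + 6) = (p^3 + 9*p^2 + 15*p + 7)/(p^2 + 5*p + 6)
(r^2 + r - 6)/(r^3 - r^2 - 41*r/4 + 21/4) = 4*(r - 2)/(4*r^2 - 16*r + 7)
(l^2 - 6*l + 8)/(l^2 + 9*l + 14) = (l^2 - 6*l + 8)/(l^2 + 9*l + 14)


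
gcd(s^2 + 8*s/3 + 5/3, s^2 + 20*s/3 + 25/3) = s + 5/3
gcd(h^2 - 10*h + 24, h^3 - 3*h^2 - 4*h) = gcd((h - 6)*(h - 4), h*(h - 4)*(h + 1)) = h - 4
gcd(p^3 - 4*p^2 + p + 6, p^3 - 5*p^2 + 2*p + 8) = p^2 - p - 2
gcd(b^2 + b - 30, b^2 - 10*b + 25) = b - 5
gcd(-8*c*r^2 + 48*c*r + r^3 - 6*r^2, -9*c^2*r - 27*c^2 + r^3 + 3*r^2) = 1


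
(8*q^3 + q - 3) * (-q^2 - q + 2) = -8*q^5 - 8*q^4 + 15*q^3 + 2*q^2 + 5*q - 6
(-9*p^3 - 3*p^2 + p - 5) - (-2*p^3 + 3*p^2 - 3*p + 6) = -7*p^3 - 6*p^2 + 4*p - 11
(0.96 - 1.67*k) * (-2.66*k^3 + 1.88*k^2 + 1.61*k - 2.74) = 4.4422*k^4 - 5.6932*k^3 - 0.8839*k^2 + 6.1214*k - 2.6304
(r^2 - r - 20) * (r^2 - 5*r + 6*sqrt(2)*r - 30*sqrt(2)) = r^4 - 6*r^3 + 6*sqrt(2)*r^3 - 36*sqrt(2)*r^2 - 15*r^2 - 90*sqrt(2)*r + 100*r + 600*sqrt(2)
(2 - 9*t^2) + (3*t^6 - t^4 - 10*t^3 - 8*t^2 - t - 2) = 3*t^6 - t^4 - 10*t^3 - 17*t^2 - t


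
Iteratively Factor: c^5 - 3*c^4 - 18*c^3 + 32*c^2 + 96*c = (c - 4)*(c^4 + c^3 - 14*c^2 - 24*c) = c*(c - 4)*(c^3 + c^2 - 14*c - 24) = c*(c - 4)*(c + 3)*(c^2 - 2*c - 8) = c*(c - 4)^2*(c + 3)*(c + 2)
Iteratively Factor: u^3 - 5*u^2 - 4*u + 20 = (u - 2)*(u^2 - 3*u - 10) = (u - 2)*(u + 2)*(u - 5)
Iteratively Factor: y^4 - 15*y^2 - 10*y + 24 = (y - 4)*(y^3 + 4*y^2 + y - 6) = (y - 4)*(y + 3)*(y^2 + y - 2) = (y - 4)*(y + 2)*(y + 3)*(y - 1)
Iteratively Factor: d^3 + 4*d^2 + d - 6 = (d - 1)*(d^2 + 5*d + 6) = (d - 1)*(d + 3)*(d + 2)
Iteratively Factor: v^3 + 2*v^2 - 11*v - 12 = (v - 3)*(v^2 + 5*v + 4) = (v - 3)*(v + 4)*(v + 1)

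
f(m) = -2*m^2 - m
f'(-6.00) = 23.00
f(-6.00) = -66.00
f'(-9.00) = 35.00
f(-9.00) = -153.00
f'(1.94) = -8.76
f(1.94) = -9.47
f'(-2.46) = 8.84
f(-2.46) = -9.64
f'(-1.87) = 6.48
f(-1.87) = -5.12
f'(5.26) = -22.04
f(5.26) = -60.60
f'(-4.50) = 17.00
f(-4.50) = -36.00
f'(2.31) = -10.24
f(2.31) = -12.98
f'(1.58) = -7.32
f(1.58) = -6.57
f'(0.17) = -1.68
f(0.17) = -0.23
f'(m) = -4*m - 1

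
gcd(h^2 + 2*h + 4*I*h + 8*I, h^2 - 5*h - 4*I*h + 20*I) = 1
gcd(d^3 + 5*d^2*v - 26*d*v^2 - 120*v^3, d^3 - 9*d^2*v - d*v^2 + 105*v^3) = -d + 5*v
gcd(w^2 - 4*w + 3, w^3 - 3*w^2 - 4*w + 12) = w - 3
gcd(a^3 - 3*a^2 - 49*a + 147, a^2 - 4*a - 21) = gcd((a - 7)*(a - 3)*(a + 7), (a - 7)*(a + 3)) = a - 7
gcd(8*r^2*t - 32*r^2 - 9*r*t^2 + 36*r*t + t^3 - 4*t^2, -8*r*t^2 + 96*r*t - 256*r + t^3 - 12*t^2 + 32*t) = 8*r*t - 32*r - t^2 + 4*t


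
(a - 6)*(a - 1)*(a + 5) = a^3 - 2*a^2 - 29*a + 30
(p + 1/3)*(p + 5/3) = p^2 + 2*p + 5/9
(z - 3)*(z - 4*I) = z^2 - 3*z - 4*I*z + 12*I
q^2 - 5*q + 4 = (q - 4)*(q - 1)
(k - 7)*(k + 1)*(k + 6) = k^3 - 43*k - 42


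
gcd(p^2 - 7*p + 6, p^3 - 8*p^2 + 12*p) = p - 6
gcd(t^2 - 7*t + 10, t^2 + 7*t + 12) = 1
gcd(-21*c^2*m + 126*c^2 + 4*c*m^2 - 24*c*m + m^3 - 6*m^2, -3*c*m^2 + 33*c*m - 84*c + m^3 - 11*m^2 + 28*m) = 3*c - m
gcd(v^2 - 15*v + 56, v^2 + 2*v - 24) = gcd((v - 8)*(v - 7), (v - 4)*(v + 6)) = 1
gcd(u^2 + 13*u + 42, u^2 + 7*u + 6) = u + 6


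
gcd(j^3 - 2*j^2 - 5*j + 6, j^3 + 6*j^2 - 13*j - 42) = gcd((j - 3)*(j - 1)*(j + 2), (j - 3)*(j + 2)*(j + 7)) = j^2 - j - 6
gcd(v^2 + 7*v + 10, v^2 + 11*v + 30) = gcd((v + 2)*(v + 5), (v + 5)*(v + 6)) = v + 5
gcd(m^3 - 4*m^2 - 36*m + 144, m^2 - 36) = m^2 - 36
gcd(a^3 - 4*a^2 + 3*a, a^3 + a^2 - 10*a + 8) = a - 1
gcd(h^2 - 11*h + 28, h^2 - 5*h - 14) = h - 7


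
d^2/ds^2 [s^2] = 2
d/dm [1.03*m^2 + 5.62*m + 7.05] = 2.06*m + 5.62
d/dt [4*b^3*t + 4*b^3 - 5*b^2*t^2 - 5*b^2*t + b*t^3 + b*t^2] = b*(4*b^2 - 10*b*t - 5*b + 3*t^2 + 2*t)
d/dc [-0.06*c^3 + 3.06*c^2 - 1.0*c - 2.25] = -0.18*c^2 + 6.12*c - 1.0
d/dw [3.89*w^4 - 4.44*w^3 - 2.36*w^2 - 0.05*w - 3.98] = 15.56*w^3 - 13.32*w^2 - 4.72*w - 0.05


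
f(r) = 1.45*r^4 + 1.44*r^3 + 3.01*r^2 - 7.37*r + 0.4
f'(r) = 5.8*r^3 + 4.32*r^2 + 6.02*r - 7.37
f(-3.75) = 281.17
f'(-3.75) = -275.05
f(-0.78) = 7.83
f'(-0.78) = -12.19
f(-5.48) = 1201.85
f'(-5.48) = -865.11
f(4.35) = 663.02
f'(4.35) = 577.98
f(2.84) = 131.06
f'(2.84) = 177.43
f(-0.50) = 4.75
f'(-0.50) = -10.02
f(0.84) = -2.09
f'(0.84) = 4.17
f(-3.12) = 146.36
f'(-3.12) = -160.25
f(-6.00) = 1721.14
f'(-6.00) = -1140.77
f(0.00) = 0.40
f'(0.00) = -7.37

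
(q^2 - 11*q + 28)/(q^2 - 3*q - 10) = (-q^2 + 11*q - 28)/(-q^2 + 3*q + 10)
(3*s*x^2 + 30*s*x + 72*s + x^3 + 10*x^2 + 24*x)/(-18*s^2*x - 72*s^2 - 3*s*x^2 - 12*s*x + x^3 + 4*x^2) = (x + 6)/(-6*s + x)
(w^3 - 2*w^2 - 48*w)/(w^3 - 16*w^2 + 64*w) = (w + 6)/(w - 8)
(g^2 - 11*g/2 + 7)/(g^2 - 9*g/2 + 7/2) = (g - 2)/(g - 1)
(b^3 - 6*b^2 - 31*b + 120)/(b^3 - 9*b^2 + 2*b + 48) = (b + 5)/(b + 2)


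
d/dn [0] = 0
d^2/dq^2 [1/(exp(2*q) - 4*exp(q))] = 4*((1 - exp(q))*(exp(q) - 4) + 2*(exp(q) - 2)^2)*exp(-q)/(exp(q) - 4)^3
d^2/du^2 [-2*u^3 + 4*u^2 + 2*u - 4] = 8 - 12*u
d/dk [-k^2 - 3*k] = -2*k - 3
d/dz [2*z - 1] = 2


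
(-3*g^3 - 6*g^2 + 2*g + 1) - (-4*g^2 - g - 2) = -3*g^3 - 2*g^2 + 3*g + 3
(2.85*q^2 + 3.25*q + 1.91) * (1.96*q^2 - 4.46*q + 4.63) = 5.586*q^4 - 6.341*q^3 + 2.4441*q^2 + 6.5289*q + 8.8433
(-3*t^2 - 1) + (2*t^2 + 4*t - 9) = -t^2 + 4*t - 10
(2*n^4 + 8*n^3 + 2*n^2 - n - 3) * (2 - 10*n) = -20*n^5 - 76*n^4 - 4*n^3 + 14*n^2 + 28*n - 6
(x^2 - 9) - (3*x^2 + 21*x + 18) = -2*x^2 - 21*x - 27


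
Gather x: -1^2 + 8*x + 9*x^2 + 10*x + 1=9*x^2 + 18*x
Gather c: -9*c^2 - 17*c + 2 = -9*c^2 - 17*c + 2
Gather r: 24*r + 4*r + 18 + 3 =28*r + 21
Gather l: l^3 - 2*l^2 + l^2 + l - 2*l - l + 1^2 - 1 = l^3 - l^2 - 2*l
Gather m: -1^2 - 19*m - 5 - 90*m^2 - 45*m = -90*m^2 - 64*m - 6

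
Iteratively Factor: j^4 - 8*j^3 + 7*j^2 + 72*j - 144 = (j - 4)*(j^3 - 4*j^2 - 9*j + 36) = (j - 4)*(j + 3)*(j^2 - 7*j + 12) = (j - 4)^2*(j + 3)*(j - 3)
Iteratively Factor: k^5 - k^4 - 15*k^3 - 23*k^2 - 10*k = (k + 2)*(k^4 - 3*k^3 - 9*k^2 - 5*k) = k*(k + 2)*(k^3 - 3*k^2 - 9*k - 5) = k*(k + 1)*(k + 2)*(k^2 - 4*k - 5) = k*(k - 5)*(k + 1)*(k + 2)*(k + 1)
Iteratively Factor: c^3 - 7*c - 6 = (c + 2)*(c^2 - 2*c - 3) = (c - 3)*(c + 2)*(c + 1)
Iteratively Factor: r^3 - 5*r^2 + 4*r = (r)*(r^2 - 5*r + 4) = r*(r - 1)*(r - 4)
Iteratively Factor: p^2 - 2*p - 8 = (p - 4)*(p + 2)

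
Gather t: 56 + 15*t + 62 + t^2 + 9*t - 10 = t^2 + 24*t + 108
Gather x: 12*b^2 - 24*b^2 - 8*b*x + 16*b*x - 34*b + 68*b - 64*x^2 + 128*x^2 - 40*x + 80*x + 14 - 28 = -12*b^2 + 34*b + 64*x^2 + x*(8*b + 40) - 14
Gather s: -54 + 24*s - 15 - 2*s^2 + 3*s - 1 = -2*s^2 + 27*s - 70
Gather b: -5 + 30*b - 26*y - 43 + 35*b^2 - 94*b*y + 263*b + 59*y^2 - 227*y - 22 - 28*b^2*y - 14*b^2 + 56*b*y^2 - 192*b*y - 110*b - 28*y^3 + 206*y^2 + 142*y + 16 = b^2*(21 - 28*y) + b*(56*y^2 - 286*y + 183) - 28*y^3 + 265*y^2 - 111*y - 54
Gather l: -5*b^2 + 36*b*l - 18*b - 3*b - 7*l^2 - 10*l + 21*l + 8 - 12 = -5*b^2 - 21*b - 7*l^2 + l*(36*b + 11) - 4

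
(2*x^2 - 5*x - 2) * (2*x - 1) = 4*x^3 - 12*x^2 + x + 2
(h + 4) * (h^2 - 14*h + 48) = h^3 - 10*h^2 - 8*h + 192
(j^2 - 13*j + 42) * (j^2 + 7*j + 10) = j^4 - 6*j^3 - 39*j^2 + 164*j + 420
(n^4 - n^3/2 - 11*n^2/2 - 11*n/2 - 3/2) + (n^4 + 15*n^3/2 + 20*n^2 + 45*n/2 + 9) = 2*n^4 + 7*n^3 + 29*n^2/2 + 17*n + 15/2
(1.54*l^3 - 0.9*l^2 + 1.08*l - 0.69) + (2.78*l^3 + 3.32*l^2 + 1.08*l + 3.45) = 4.32*l^3 + 2.42*l^2 + 2.16*l + 2.76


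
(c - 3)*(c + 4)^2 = c^3 + 5*c^2 - 8*c - 48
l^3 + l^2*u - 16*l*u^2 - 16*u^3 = (l - 4*u)*(l + u)*(l + 4*u)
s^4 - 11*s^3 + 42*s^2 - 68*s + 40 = (s - 5)*(s - 2)^3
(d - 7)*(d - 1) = d^2 - 8*d + 7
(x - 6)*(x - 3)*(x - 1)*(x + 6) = x^4 - 4*x^3 - 33*x^2 + 144*x - 108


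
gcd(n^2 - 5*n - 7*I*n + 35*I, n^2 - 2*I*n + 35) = n - 7*I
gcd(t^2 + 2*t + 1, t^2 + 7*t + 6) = t + 1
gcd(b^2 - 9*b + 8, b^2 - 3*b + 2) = b - 1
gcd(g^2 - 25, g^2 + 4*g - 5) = g + 5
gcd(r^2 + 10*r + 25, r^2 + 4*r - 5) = r + 5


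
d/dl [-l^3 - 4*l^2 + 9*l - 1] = -3*l^2 - 8*l + 9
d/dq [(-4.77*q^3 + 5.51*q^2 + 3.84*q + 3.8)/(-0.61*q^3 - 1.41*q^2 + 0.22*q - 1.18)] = (10.0868*q^4 + 2.586*q^3 + 30.4664*q^2 - 2.2876*q - 5.3672)/(0.3721*q^6 + 1.7202*q^5 + 1.7197*q^4 + 0.8192*q^3 + 3.376*q^2 - 0.5192*q + 1.3924)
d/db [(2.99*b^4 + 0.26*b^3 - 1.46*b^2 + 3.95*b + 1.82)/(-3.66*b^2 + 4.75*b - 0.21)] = (-21.8868*b^5 + 41.6559*b^4 - 0.041599999999999*b^3 + 7.3582*b^2 + 13.9356*b - 9.4745)/(13.3956*b^4 - 34.77*b^3 + 24.0997*b^2 - 1.995*b + 0.0441)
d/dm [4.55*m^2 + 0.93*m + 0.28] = 9.1*m + 0.93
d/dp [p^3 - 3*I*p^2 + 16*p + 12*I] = 3*p^2 - 6*I*p + 16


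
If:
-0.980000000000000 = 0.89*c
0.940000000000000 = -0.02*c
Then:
No Solution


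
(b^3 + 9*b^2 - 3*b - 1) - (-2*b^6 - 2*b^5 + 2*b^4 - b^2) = 2*b^6 + 2*b^5 - 2*b^4 + b^3 + 10*b^2 - 3*b - 1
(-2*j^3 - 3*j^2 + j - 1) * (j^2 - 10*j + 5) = -2*j^5 + 17*j^4 + 21*j^3 - 26*j^2 + 15*j - 5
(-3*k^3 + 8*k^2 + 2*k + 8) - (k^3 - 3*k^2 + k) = -4*k^3 + 11*k^2 + k + 8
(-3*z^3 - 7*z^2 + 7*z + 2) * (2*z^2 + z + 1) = -6*z^5 - 17*z^4 + 4*z^3 + 4*z^2 + 9*z + 2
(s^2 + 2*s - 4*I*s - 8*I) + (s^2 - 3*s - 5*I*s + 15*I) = 2*s^2 - s - 9*I*s + 7*I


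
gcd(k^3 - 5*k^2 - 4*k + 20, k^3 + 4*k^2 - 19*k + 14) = k - 2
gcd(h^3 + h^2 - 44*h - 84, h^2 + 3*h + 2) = h + 2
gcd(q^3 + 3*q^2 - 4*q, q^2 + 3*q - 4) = q^2 + 3*q - 4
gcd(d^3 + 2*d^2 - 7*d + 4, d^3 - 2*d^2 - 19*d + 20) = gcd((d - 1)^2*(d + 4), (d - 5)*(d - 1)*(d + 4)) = d^2 + 3*d - 4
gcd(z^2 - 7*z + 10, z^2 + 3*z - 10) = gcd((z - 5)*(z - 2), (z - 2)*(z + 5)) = z - 2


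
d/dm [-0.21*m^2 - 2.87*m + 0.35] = -0.42*m - 2.87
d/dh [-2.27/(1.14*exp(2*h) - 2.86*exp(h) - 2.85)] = (5.1756*exp(h) - 6.4922)*exp(h)/(-1.14*exp(2*h) + 2.86*exp(h) + 2.85)^2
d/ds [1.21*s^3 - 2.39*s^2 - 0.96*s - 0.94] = 3.63*s^2 - 4.78*s - 0.96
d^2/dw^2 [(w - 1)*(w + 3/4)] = 2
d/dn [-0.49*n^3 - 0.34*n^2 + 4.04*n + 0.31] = -1.47*n^2 - 0.68*n + 4.04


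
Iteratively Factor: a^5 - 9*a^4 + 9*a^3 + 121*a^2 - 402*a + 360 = (a - 3)*(a^4 - 6*a^3 - 9*a^2 + 94*a - 120) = (a - 3)*(a - 2)*(a^3 - 4*a^2 - 17*a + 60) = (a - 3)^2*(a - 2)*(a^2 - a - 20) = (a - 3)^2*(a - 2)*(a + 4)*(a - 5)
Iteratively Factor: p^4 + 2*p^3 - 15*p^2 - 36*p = (p + 3)*(p^3 - p^2 - 12*p) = (p - 4)*(p + 3)*(p^2 + 3*p) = p*(p - 4)*(p + 3)*(p + 3)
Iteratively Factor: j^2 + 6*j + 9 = (j + 3)*(j + 3)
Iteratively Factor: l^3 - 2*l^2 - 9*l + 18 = (l + 3)*(l^2 - 5*l + 6) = (l - 2)*(l + 3)*(l - 3)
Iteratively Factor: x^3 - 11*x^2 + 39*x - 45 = (x - 5)*(x^2 - 6*x + 9) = (x - 5)*(x - 3)*(x - 3)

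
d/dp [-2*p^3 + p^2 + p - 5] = -6*p^2 + 2*p + 1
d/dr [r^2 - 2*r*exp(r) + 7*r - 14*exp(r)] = -2*r*exp(r) + 2*r - 16*exp(r) + 7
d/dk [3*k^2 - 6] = 6*k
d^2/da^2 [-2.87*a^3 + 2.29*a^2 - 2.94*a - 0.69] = 4.58 - 17.22*a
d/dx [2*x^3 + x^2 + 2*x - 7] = 6*x^2 + 2*x + 2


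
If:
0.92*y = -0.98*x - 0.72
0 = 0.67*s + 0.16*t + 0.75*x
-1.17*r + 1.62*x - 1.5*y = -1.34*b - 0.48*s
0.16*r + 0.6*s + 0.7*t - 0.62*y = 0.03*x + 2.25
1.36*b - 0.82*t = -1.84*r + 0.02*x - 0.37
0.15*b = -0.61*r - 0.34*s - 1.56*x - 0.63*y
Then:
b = 0.02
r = 1.07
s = -0.85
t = 2.87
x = 0.14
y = -0.93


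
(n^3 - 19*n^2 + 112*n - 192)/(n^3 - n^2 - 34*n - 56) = (-n^3 + 19*n^2 - 112*n + 192)/(-n^3 + n^2 + 34*n + 56)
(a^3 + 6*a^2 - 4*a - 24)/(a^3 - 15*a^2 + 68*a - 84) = (a^2 + 8*a + 12)/(a^2 - 13*a + 42)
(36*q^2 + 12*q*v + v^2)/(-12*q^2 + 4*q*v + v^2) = (-6*q - v)/(2*q - v)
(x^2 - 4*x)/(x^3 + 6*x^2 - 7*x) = (x - 4)/(x^2 + 6*x - 7)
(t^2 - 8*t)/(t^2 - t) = (t - 8)/(t - 1)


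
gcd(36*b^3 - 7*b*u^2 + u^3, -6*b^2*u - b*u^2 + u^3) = -6*b^2 - b*u + u^2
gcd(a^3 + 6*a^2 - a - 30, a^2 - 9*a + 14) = a - 2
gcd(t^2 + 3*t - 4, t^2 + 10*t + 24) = t + 4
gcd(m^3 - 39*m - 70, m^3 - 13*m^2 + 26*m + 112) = m^2 - 5*m - 14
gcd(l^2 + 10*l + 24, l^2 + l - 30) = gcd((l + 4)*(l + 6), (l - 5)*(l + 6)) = l + 6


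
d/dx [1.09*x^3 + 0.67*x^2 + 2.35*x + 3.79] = 3.27*x^2 + 1.34*x + 2.35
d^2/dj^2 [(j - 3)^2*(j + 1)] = 6*j - 10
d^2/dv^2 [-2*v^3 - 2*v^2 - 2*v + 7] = -12*v - 4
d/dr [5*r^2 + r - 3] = 10*r + 1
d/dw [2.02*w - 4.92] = 2.02000000000000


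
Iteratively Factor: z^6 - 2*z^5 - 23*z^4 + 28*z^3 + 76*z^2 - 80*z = (z - 1)*(z^5 - z^4 - 24*z^3 + 4*z^2 + 80*z) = (z - 1)*(z + 4)*(z^4 - 5*z^3 - 4*z^2 + 20*z) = (z - 1)*(z + 2)*(z + 4)*(z^3 - 7*z^2 + 10*z) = z*(z - 1)*(z + 2)*(z + 4)*(z^2 - 7*z + 10) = z*(z - 2)*(z - 1)*(z + 2)*(z + 4)*(z - 5)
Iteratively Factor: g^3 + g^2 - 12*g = (g + 4)*(g^2 - 3*g) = g*(g + 4)*(g - 3)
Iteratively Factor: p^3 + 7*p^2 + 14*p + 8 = (p + 2)*(p^2 + 5*p + 4) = (p + 1)*(p + 2)*(p + 4)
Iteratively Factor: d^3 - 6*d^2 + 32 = (d - 4)*(d^2 - 2*d - 8) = (d - 4)*(d + 2)*(d - 4)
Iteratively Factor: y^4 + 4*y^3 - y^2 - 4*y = (y + 1)*(y^3 + 3*y^2 - 4*y) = y*(y + 1)*(y^2 + 3*y - 4) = y*(y + 1)*(y + 4)*(y - 1)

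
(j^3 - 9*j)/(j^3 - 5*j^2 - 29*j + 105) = j*(j + 3)/(j^2 - 2*j - 35)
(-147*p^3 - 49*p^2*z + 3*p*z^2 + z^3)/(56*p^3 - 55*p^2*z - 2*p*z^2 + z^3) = (-21*p^2 - 4*p*z + z^2)/(8*p^2 - 9*p*z + z^2)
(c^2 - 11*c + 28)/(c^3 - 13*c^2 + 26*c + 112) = (c - 4)/(c^2 - 6*c - 16)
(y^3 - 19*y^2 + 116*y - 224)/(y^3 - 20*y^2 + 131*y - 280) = (y - 4)/(y - 5)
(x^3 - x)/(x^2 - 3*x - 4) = x*(x - 1)/(x - 4)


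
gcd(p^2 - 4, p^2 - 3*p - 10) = p + 2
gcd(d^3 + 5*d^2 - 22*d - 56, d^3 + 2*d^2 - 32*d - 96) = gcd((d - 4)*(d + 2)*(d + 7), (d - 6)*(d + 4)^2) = 1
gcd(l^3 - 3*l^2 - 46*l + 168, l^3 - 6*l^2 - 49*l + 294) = l^2 + l - 42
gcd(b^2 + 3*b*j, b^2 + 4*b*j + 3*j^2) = b + 3*j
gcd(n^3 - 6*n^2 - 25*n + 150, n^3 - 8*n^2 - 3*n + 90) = n^2 - 11*n + 30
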